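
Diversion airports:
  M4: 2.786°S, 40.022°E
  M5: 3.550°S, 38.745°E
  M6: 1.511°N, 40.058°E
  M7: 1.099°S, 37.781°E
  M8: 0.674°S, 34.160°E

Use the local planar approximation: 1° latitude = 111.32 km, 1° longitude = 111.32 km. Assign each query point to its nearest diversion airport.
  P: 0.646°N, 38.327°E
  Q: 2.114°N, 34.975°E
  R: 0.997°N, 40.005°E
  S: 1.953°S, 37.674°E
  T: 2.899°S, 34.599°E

P→M7; Q→M8; R→M6; S→M7; T→M8

P at 0.646°N, 38.327°E:
  M4: √((-3.432·111.32)² + (1.695·111.32)²) = √(145962.38588 + 35602.93492) = 426.105 km
  M5: √((-4.196·111.32)² + (0.418·111.32)²) = √(218181.21423 + 2165.20469) = 469.411 km
  M6: √((0.865·111.32)² + (1.731·111.32)²) = √(9272.11075 + 37131.33219) = 215.415 km
  M7: √((-1.745·111.32)² + (-0.546·111.32)²) = √(37734.38341 + 3694.29592) = 203.540 km
  M8: √((-1.320·111.32)² + (-4.167·111.32)²) = √(21592.06892 + 215175.78511) = 486.588 km
  → nearest: M7 (203.540 km)
Q at 2.114°N, 34.975°E:
  M4: √((-4.900·111.32)² + (5.047·111.32)²) = √(297535.33902 + 315655.24117) = 783.065 km
  M5: √((-5.664·111.32)² + (3.770·111.32)²) = √(397551.03155 + 176128.28072) = 757.416 km
  M6: √((-0.603·111.32)² + (5.083·111.32)²) = √(4505.89451 + 320174.40766) = 569.807 km
  M7: √((-3.213·111.32)² + (2.806·111.32)²) = √(127928.65870 + 97571.21852) = 474.868 km
  M8: √((-2.788·111.32)² + (-0.815·111.32)²) = √(96323.42892 + 8231.17079) = 323.349 km
  → nearest: M8 (323.349 km)
R at 0.997°N, 40.005°E:
  M4: √((-3.783·111.32)² + (0.017·111.32)²) = √(177345.05279 + 3.58133) = 421.128 km
  M5: √((-4.547·111.32)² + (-1.260·111.32)²) = √(256210.13408 + 19673.76527) = 525.247 km
  M6: √((0.514·111.32)² + (0.053·111.32)²) = √(3273.95445 + 34.80953) = 57.522 km
  M7: √((-2.096·111.32)² + (-2.224·111.32)²) = √(54441.35827 + 61293.71733) = 340.199 km
  M8: √((-1.671·111.32)² + (-5.845·111.32)²) = √(34601.84809 + 423365.46276) = 676.733 km
  → nearest: M6 (57.522 km)
S at 1.953°S, 37.674°E:
  M4: √((-0.833·111.32)² + (2.348·111.32)²) = √(8598.77130 + 68319.16983) = 277.341 km
  M5: √((-1.597·111.32)² + (1.071·111.32)²) = √(31605.03151 + 14214.29541) = 214.054 km
  M6: √((3.464·111.32)² + (2.384·111.32)²) = √(148696.98473 + 70430.19608) = 468.110 km
  M7: √((0.854·111.32)² + (0.107·111.32)²) = √(9037.78773 + 141.87764) = 95.811 km
  M8: √((1.279·111.32)² + (-3.514·111.32)²) = √(20271.57462 + 153020.60322) = 416.284 km
  → nearest: M7 (95.811 km)
T at 2.899°S, 34.599°E:
  M4: √((0.113·111.32)² + (5.423·111.32)²) = √(158.23527 + 364439.63600) = 603.819 km
  M5: √((-0.651·111.32)² + (4.146·111.32)²) = √(5251.80234 + 213012.45163) = 467.188 km
  M6: √((4.410·111.32)² + (5.459·111.32)²) = √(241003.62461 + 369294.28257) = 781.216 km
  M7: √((1.800·111.32)² + (3.182·111.32)²) = √(40150.54138 + 125471.97843) = 406.967 km
  M8: √((2.225·111.32)² + (-0.439·111.32)²) = √(61348.84997 + 2388.22608) = 252.462 km
  → nearest: M8 (252.462 km)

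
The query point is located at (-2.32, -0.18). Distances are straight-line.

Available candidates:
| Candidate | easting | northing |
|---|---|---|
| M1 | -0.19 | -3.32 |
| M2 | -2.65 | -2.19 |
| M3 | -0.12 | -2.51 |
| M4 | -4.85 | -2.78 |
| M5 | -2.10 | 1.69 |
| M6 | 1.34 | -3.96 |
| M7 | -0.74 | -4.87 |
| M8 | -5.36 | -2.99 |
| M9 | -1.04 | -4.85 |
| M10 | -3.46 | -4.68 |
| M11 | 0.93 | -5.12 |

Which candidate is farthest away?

Distances from (-2.32, -0.18):
M1: 3.79
M2: 2.04
M3: 3.20
M4: 3.63
M5: 1.88
M6: 5.26
M7: 4.95
M8: 4.14
M9: 4.84
M10: 4.64
M11: 5.91
Maximum: M11 at 5.91.

M11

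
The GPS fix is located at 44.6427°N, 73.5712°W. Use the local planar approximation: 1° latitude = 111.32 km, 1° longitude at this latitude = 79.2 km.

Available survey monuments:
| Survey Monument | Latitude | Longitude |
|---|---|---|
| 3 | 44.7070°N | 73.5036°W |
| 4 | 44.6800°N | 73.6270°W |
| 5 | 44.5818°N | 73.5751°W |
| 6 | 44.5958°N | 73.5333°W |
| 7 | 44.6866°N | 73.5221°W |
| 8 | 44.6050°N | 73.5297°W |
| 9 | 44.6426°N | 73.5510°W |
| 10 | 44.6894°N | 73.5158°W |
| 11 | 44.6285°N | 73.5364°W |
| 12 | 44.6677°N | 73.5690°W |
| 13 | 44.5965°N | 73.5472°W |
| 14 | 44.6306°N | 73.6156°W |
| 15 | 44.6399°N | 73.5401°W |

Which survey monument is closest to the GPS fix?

9

Distances from 44.6427°N, 73.5712°W:
3: √((0.0643·111.32)² + (0.0676·79.2)²) = √(51.235189 + 28.664459) = 8.9387 km
4: √((0.0373·111.32)² + (-0.0558·79.2)²) = √(17.241064 + 19.530743) = 6.0640 km
5: √((-0.0609·111.32)² + (-0.0039·79.2)²) = √(45.960102 + 0.095407) = 6.7864 km
6: √((-0.0469·111.32)² + (0.0379·79.2)²) = √(27.257880 + 9.010083) = 6.0223 km
7: √((0.0439·111.32)² + (0.0491·79.2)²) = √(23.882261 + 15.122143) = 6.2454 km
8: √((-0.0377·111.32)² + (0.0415·79.2)²) = √(17.612828 + 10.803054) = 5.3307 km
9: √((-0.0001·111.32)² + (0.0202·79.2)²) = √(0.000124 + 2.559488) = 1.5999 km
10: √((0.0467·111.32)² + (0.0554·79.2)²) = √(27.025899 + 19.251736) = 6.8028 km
11: √((-0.0142·111.32)² + (0.0348·79.2)²) = √(2.498752 + 7.596418) = 3.1773 km
12: √((0.0250·111.32)² + (0.0022·79.2)²) = √(7.745089 + 0.030360) = 2.7884 km
13: √((-0.0462·111.32)² + (0.0240·79.2)²) = √(26.450284 + 3.613041) = 5.4830 km
14: √((-0.0121·111.32)² + (-0.0444·79.2)²) = √(1.814334 + 12.365632) = 3.7656 km
15: √((-0.0028·111.32)² + (0.0311·79.2)²) = √(0.097154 + 6.066960) = 2.4828 km
Minimum: 9 at 1.5999 km.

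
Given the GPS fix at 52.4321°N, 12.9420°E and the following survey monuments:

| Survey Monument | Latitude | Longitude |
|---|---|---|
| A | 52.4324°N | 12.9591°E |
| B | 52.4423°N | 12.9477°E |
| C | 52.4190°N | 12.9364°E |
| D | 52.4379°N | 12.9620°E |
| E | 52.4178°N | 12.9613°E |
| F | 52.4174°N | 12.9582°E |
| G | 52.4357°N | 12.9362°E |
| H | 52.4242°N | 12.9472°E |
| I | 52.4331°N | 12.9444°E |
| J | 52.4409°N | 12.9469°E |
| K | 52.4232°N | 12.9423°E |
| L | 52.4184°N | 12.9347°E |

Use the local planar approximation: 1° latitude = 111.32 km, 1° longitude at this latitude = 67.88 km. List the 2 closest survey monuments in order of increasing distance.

Distances from 52.4321°N, 12.9420°E:
A: √((0.0003·111.32)² + (0.0171·67.88)²) = √(0.001115 + 1.347336) = 1.1612 km
B: √((0.0102·111.32)² + (0.0057·67.88)²) = √(1.289278 + 0.149704) = 1.1996 km
C: √((-0.0131·111.32)² + (-0.0056·67.88)²) = √(2.126616 + 0.144497) = 1.5070 km
D: √((0.0058·111.32)² + (0.0200·67.88)²) = √(0.416872 + 1.843078) = 1.5033 km
E: √((-0.0143·111.32)² + (0.0193·67.88)²) = √(2.534069 + 1.716320) = 2.0616 km
F: √((-0.0147·111.32)² + (0.0162·67.88)²) = √(2.677818 + 1.209243) = 1.9716 km
G: √((0.0036·111.32)² + (-0.0058·67.88)²) = √(0.160602 + 0.155003) = 0.5618 km
H: √((-0.0079·111.32)² + (0.0052·67.88)²) = √(0.773394 + 0.124592) = 0.9476 km
I: √((0.0010·111.32)² + (0.0024·67.88)²) = √(0.012392 + 0.026540) = 0.1973 km
J: √((0.0088·111.32)² + (0.0049·67.88)²) = √(0.959648 + 0.110631) = 1.0345 km
K: √((-0.0089·111.32)² + (0.0003·67.88)²) = √(0.981582 + 0.000415) = 0.9910 km
L: √((-0.0137·111.32)² + (-0.0073·67.88)²) = √(2.325881 + 0.245544) = 1.6036 km
Sorted: I (0.1973 km) < G (0.5618 km) < H (0.9476 km) < K (0.9910 km) < …

I, G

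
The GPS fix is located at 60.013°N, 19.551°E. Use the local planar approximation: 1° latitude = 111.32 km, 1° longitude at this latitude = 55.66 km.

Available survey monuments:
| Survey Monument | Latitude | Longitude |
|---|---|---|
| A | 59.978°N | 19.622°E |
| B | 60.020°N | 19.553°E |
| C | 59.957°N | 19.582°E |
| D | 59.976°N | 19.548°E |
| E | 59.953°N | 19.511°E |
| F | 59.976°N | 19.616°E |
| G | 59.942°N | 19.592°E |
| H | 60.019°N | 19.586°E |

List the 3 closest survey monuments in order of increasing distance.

Distances from 60.013°N, 19.551°E:
A: √((-0.035·111.32)² + (0.071·55.66)²) = √(15.18037 + 15.61720) = 5.550 km
B: √((0.007·111.32)² + (0.002·55.66)²) = √(0.60721 + 0.01239) = 0.787 km
C: √((-0.056·111.32)² + (0.031·55.66)²) = √(38.86176 + 2.97721) = 6.468 km
D: √((-0.037·111.32)² + (-0.003·55.66)²) = √(16.96484 + 0.02788) = 4.122 km
E: √((-0.060·111.32)² + (-0.040·55.66)²) = √(44.61171 + 4.95686) = 7.040 km
F: √((-0.037·111.32)² + (0.065·55.66)²) = √(16.96484 + 13.08920) = 5.482 km
G: √((-0.071·111.32)² + (0.041·55.66)²) = √(62.46879 + 5.20780) = 8.227 km
H: √((0.006·111.32)² + (0.035·55.66)²) = √(0.44612 + 3.79509) = 2.059 km
Sorted: B (0.787 km) < H (2.059 km) < D (4.122 km) < F (5.482 km) < A (5.550 km) < …

B, H, D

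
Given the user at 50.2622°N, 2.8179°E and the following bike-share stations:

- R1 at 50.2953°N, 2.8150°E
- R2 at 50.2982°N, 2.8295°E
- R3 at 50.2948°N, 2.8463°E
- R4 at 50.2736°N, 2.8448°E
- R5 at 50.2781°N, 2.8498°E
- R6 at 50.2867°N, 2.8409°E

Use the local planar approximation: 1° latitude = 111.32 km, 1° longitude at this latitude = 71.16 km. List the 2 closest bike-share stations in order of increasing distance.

R4, R5

Distances from 50.2622°N, 2.8179°E:
R1: √((0.0331·111.32)² + (-0.0029·71.16)²) = √(13.576955 + 0.042586) = 3.6905 km
R2: √((0.0360·111.32)² + (0.0116·71.16)²) = √(16.060217 + 0.681378) = 4.0916 km
R3: √((0.0326·111.32)² + (0.0284·71.16)²) = √(13.169873 + 4.084215) = 4.1538 km
R4: √((0.0114·111.32)² + (0.0269·71.16)²) = √(1.610483 + 3.664177) = 2.2967 km
R5: √((0.0159·111.32)² + (0.0319·71.16)²) = √(3.132858 + 5.152918) = 2.8785 km
R6: √((0.0245·111.32)² + (0.0230·71.16)²) = √(7.438383 + 2.678721) = 3.1807 km
Sorted: R4 (2.2967 km) < R5 (2.8785 km) < R6 (3.1807 km) < R1 (3.6905 km) < …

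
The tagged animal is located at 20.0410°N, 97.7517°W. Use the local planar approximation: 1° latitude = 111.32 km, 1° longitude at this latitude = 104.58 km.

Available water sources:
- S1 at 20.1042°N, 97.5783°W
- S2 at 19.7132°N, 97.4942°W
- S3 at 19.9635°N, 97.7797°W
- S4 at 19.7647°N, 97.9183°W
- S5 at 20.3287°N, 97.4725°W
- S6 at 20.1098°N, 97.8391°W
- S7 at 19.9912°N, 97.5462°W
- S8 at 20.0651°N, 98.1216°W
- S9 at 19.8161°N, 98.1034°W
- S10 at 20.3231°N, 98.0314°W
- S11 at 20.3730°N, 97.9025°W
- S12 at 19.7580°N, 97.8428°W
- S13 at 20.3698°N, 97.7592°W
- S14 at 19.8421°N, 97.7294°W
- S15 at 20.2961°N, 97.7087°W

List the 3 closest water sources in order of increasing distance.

S3, S6, S1

Distances from 20.0410°N, 97.7517°W:
S1: √((0.0632·111.32)² + (0.1734·104.58)²) = √(49.497191 + 328.848194) = 19.4511 km
S2: √((-0.3278·111.32)² + (0.2575·104.58)²) = √(1331.570895 + 725.189891) = 45.3515 km
S3: √((-0.0775·111.32)² + (-0.0280·104.58)²) = √(74.430305 + 8.574589) = 9.1107 km
S4: √((-0.2763·111.32)² + (-0.1666·104.58)²) = √(946.037094 + 303.561905) = 35.3497 km
S5: √((0.2877·111.32)² + (0.2792·104.58)²) = √(1025.713612 + 852.566184) = 43.3391 km
S6: √((0.0688·111.32)² + (-0.0874·104.58)²) = √(58.657463 + 83.544938) = 11.9249 km
S7: √((-0.0498·111.32)² + (0.2055·104.58)²) = √(30.733009 + 461.871248) = 22.1947 km
S8: √((0.0241·111.32)² + (-0.3699·104.58)²) = √(7.197480 + 1496.462842) = 38.7771 km
S9: √((-0.2249·111.32)² + (-0.3517·104.58)²) = √(626.794687 + 1352.826219) = 44.4929 km
S10: √((0.2821·111.32)² + (-0.2797·104.58)²) = √(986.171773 + 855.622522) = 42.9161 km
S11: √((0.3320·111.32)² + (-0.1508·104.58)²) = √(1365.911504 + 248.713843) = 40.1824 km
S12: √((-0.2830·111.32)² + (-0.0911·104.58)²) = √(992.474293 + 90.768264) = 32.9127 km
S13: √((0.3288·111.32)² + (-0.0075·104.58)²) = √(1339.707575 + 0.615205) = 36.6104 km
S14: √((-0.1989·111.32)² + (0.0223·104.58)²) = √(490.248148 + 5.438849) = 22.2640 km
S15: √((0.2551·111.32)² + (0.0430·104.58)²) = √(806.431183 + 20.222469) = 28.7516 km
Sorted: S3 (9.1107 km) < S6 (11.9249 km) < S1 (19.4511 km) < S7 (22.1947 km) < S14 (22.2640 km) < …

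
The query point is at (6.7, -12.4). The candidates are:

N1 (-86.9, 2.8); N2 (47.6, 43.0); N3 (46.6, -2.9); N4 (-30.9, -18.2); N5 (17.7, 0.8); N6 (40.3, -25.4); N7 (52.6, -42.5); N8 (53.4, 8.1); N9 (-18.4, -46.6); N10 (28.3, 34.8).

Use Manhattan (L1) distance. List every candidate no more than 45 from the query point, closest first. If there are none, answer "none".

Distances from (6.7, -12.4):
N1: |-93.6| + |15.2| = 93.6 + 15.2 = 108.8
N2: |40.9| + |55.4| = 40.9 + 55.4 = 96.3
N3: |39.9| + |9.5| = 39.9 + 9.5 = 49.4
N4: |-37.6| + |-5.8| = 37.6 + 5.8 = 43.4
N5: |11.0| + |13.2| = 11.0 + 13.2 = 24.2
N6: |33.6| + |-13.0| = 33.6 + 13.0 = 46.6
N7: |45.9| + |-30.1| = 45.9 + 30.1 = 76.0
N8: |46.7| + |20.5| = 46.7 + 20.5 = 67.2
N9: |-25.1| + |-34.2| = 25.1 + 34.2 = 59.3
N10: |21.6| + |47.2| = 21.6 + 47.2 = 68.8
Threshold 45: N5 (24.2), N4 (43.4) are within range.

N5, N4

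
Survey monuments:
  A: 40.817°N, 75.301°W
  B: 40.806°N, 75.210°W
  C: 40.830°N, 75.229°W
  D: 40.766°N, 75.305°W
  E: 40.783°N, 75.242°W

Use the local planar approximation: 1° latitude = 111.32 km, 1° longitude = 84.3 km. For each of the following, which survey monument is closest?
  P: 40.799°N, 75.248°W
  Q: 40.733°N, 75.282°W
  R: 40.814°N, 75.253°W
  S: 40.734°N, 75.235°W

P→E; Q→D; R→C; S→E

P at 40.799°N, 75.248°W:
  A: √((0.018·111.32)² + (-0.053·84.3)²) = √(4.01505 + 19.96213) = 4.897 km
  B: √((0.007·111.32)² + (0.038·84.3)²) = √(0.60721 + 10.26177) = 3.297 km
  C: √((0.031·111.32)² + (0.019·84.3)²) = √(11.90885 + 2.56544) = 3.805 km
  D: √((-0.033·111.32)² + (-0.057·84.3)²) = √(13.49504 + 23.08899) = 6.048 km
  E: √((-0.016·111.32)² + (0.006·84.3)²) = √(3.17239 + 0.25583) = 1.852 km
  → nearest: E (1.852 km)
Q at 40.733°N, 75.282°W:
  A: √((0.084·111.32)² + (-0.019·84.3)²) = √(87.43896 + 2.56544) = 9.487 km
  B: √((0.073·111.32)² + (0.072·84.3)²) = √(66.03773 + 36.84004) = 10.143 km
  C: √((0.097·111.32)² + (0.053·84.3)²) = √(116.59767 + 19.96213) = 11.686 km
  D: √((0.033·111.32)² + (-0.023·84.3)²) = √(13.49504 + 3.75933) = 4.154 km
  E: √((0.050·111.32)² + (0.040·84.3)²) = √(30.98036 + 11.37038) = 6.508 km
  → nearest: D (4.154 km)
R at 40.814°N, 75.253°W:
  A: √((0.003·111.32)² + (-0.048·84.3)²) = √(0.11153 + 16.37335) = 4.060 km
  B: √((-0.008·111.32)² + (0.043·84.3)²) = √(0.79310 + 13.13990) = 3.733 km
  C: √((0.016·111.32)² + (0.024·84.3)²) = √(3.17239 + 4.09334) = 2.696 km
  D: √((-0.048·111.32)² + (-0.052·84.3)²) = √(28.55150 + 19.21595) = 6.911 km
  E: √((-0.031·111.32)² + (0.011·84.3)²) = √(11.90885 + 0.85989) = 3.573 km
  → nearest: C (2.696 km)
S at 40.734°N, 75.235°W:
  A: √((0.083·111.32)² + (-0.066·84.3)²) = √(85.36947 + 30.95587) = 10.785 km
  B: √((0.072·111.32)² + (0.025·84.3)²) = √(64.24087 + 4.44156) = 8.287 km
  C: √((0.096·111.32)² + (0.006·84.3)²) = √(114.20598 + 0.25583) = 10.699 km
  D: √((0.032·111.32)² + (-0.070·84.3)²) = √(12.68955 + 34.82180) = 6.893 km
  E: √((0.049·111.32)² + (-0.007·84.3)²) = √(29.75353 + 0.34822) = 5.487 km
  → nearest: E (5.487 km)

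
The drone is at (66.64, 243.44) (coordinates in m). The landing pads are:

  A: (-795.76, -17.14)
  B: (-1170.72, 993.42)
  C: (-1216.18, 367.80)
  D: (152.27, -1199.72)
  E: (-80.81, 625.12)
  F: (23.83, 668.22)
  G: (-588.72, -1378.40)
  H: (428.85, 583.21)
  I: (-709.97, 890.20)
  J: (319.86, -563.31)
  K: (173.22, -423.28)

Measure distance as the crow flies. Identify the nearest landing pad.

Distances from (66.64, 243.44):
A: 900.91 m
B: 1446.90 m
C: 1288.83 m
D: 1445.70 m
E: 409.17 m
F: 426.93 m
G: 1749.25 m
H: 496.63 m
I: 1010.65 m
J: 845.56 m
K: 675.19 m
Minimum: E at 409.17 m.

E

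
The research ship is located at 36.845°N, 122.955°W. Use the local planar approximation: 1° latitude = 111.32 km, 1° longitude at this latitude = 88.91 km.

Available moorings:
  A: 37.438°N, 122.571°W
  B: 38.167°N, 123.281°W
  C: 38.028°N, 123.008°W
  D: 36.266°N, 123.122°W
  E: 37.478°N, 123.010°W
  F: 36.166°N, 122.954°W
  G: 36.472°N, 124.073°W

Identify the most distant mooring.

Distances from 36.845°N, 122.955°W:
A: √((0.593·111.32)² + (0.384·88.91)²) = √(4357.68448 + 1165.63793) = 74.319 km
B: √((1.322·111.32)² + (-0.326·88.91)²) = √(21657.54900 + 840.11052) = 149.992 km
C: √((1.183·111.32)² + (-0.053·88.91)²) = √(17342.66698 + 22.20511) = 131.776 km
D: √((-0.579·111.32)² + (-0.167·88.91)²) = √(4154.35421 + 220.46221) = 66.142 km
E: √((0.633·111.32)² + (-0.055·88.91)²) = √(4965.39515 + 23.91259) = 70.635 km
F: √((-0.679·111.32)² + (0.001·88.91)²) = √(5713.28572 + 0.00790) = 75.586 km
G: √((-0.373·111.32)² + (-1.118·88.91)²) = √(1724.10638 + 9880.63435) = 107.725 km
Maximum: B at 149.992 km.

B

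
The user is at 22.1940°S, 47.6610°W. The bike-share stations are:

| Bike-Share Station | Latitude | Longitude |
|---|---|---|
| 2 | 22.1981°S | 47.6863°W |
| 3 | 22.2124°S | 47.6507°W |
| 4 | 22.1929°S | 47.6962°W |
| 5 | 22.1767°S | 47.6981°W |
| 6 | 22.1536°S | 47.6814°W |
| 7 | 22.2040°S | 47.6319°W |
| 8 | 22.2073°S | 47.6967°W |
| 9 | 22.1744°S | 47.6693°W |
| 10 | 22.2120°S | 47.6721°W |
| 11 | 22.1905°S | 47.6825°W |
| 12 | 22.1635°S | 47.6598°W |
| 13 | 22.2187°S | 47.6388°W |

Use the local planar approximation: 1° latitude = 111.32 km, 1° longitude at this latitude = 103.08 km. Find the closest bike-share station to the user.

Distances from 22.1940°S, 47.6610°W:
2: √((-0.0041·111.32)² + (-0.0253·103.08)²) = √(0.208312 + 6.801268) = 2.6476 km
3: √((-0.0184·111.32)² + (0.0103·103.08)²) = √(4.195484 + 1.127258) = 2.3071 km
4: √((0.0011·111.32)² + (-0.0352·103.08)²) = √(0.014994 + 13.165403) = 3.6305 km
5: √((0.0173·111.32)² + (-0.0371·103.08)²) = √(3.708844 + 14.625026) = 4.2818 km
6: √((0.0404·111.32)² + (-0.0204·103.08)²) = √(20.225959 + 4.421902) = 4.9647 km
7: √((-0.0100·111.32)² + (0.0291·103.08)²) = √(1.239214 + 8.997768) = 3.1995 km
8: √((-0.0133·111.32)² + (-0.0357·103.08)²) = √(2.192046 + 13.542076) = 3.9666 km
9: √((0.0196·111.32)² + (-0.0083·103.08)²) = √(4.760565 + 0.731990) = 2.3436 km
10: √((-0.0180·111.32)² + (-0.0111·103.08)²) = √(4.015054 + 1.309166) = 2.3074 km
11: √((0.0035·111.32)² + (-0.0215·103.08)²) = √(0.151804 + 4.911631) = 2.2502 km
12: √((0.0305·111.32)² + (0.0012·103.08)²) = √(11.527790 + 0.015301) = 3.3975 km
13: √((-0.0247·111.32)² + (0.0222·103.08)²) = √(7.560322 + 5.236665) = 3.5773 km
Minimum: 11 at 2.2502 km.

11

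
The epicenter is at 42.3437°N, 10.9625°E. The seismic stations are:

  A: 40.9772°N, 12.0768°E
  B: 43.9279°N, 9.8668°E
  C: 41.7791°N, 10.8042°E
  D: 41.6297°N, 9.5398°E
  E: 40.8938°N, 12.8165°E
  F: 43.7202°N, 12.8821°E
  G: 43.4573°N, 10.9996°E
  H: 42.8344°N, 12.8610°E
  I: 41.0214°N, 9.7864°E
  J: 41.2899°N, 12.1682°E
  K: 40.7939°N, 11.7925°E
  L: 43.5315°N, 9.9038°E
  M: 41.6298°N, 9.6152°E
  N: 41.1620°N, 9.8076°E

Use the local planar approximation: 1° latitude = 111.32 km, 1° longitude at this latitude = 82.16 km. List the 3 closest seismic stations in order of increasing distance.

C, G, M

Distances from 42.3437°N, 10.9625°E:
A: √((-1.3665·111.32)² + (1.1143·82.16)²) = √(23140.123229 + 8381.565094) = 177.5435 km
B: √((1.5842·111.32)² + (-1.0957·82.16)²) = √(31100.431399 + 8104.088676) = 198.0013 km
C: √((-0.5646·111.32)² + (-0.1583·82.16)²) = √(3950.282392 + 169.154163) = 64.1828 km
D: √((-0.7140·111.32)² + (-1.4227·82.16)²) = √(6317.464627 + 13663.045802) = 141.3524 km
E: √((-1.4499·111.32)² + (1.8540·82.16)²) = √(26050.885799 + 23202.795951) = 221.9317 km
F: √((1.3765·111.32)² + (1.9196·82.16)²) = √(23480.039695 + 24873.811780) = 219.8951 km
G: √((1.1136·111.32)² + (0.0371·82.16)²) = √(15367.557255 + 9.291133) = 124.0034 km
H: √((0.4907·111.32)² + (1.8985·82.16)²) = √(2983.860472 + 24329.997490) = 165.2690 km
I: √((-1.3223·111.32)² + (-1.1761·82.16)²) = √(21667.379561 + 9337.043048) = 176.0807 km
J: √((-1.0538·111.32)² + (1.2057·82.16)²) = √(13761.405235 + 9812.945414) = 153.5394 km
K: √((-1.5498·111.32)² + (0.8300·82.16)²) = √(29764.439483 + 4650.257972) = 185.5120 km
L: √((1.1878·111.32)² + (-1.0587·82.16)²) = √(17483.687573 + 7566.006104) = 158.2710 km
M: √((-0.7139·111.32)² + (-1.3473·82.16)²) = √(6315.695153 + 12253.198829) = 136.2677 km
N: √((-1.1817·111.32)² + (-1.1549·82.16)²) = √(17304.572166 + 9003.463823) = 162.1975 km
Sorted: C (64.1828 km) < G (124.0034 km) < M (136.2677 km) < D (141.3524 km) < J (153.5394 km) < …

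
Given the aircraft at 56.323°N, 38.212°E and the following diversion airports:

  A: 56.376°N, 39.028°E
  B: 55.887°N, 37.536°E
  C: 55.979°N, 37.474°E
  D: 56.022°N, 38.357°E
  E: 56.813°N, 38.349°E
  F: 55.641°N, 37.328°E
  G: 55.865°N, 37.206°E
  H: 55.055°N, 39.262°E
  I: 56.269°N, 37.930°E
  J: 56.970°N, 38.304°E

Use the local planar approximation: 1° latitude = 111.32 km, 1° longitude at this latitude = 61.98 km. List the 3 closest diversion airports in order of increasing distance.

Distances from 56.323°N, 38.212°E:
A: √((0.053·111.32)² + (0.816·61.98)²) = √(34.80953 + 2557.89941) = 50.919 km
B: √((-0.436·111.32)² + (-0.676·61.98)²) = √(2355.69670 + 1755.48263) = 64.118 km
C: √((-0.344·111.32)² + (-0.738·61.98)²) = √(1466.43656 + 2092.26104) = 59.655 km
D: √((-0.301·111.32)² + (0.145·61.98)²) = √(1122.74049 + 80.76797) = 34.692 km
E: √((0.490·111.32)² + (0.137·61.98)²) = √(2975.35339 + 72.10150) = 55.204 km
F: √((-0.682·111.32)² + (-0.884·61.98)²) = √(5763.88284 + 3001.97917) = 93.626 km
G: √((-0.458·111.32)² + (-1.006·61.98)²) = √(2599.42536 + 3887.75694) = 80.543 km
H: √((-1.268·111.32)² + (1.050·61.98)²) = √(19924.38396 + 4235.27624) = 155.434 km
I: √((-0.054·111.32)² + (-0.282·61.98)²) = √(36.13549 + 305.49307) = 18.483 km
J: √((0.647·111.32)² + (0.092·61.98)²) = √(5187.46234 + 32.51463) = 72.249 km
Sorted: I (18.483 km) < D (34.692 km) < A (50.919 km) < E (55.204 km) < C (59.655 km) < …

I, D, A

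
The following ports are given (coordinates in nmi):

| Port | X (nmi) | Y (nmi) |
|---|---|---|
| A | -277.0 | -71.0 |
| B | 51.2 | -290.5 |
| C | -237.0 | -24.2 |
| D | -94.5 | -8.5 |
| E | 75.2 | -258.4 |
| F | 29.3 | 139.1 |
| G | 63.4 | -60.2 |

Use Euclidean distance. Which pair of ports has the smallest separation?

Pairwise distances:
A–B: 394.8 nmi
A–C: 61.6 nmi
A–D: 192.9 nmi
A–E: 399.0 nmi
A–F: 371.4 nmi
A–G: 340.6 nmi
B–C: 392.4 nmi
B–D: 317.4 nmi
B–E: 40.1 nmi
B–F: 430.2 nmi
B–G: 230.6 nmi
C–D: 143.4 nmi
C–E: 390.3 nmi
C–F: 312.4 nmi
C–G: 302.5 nmi
D–E: 302.1 nmi
D–F: 192.6 nmi
D–G: 166.1 nmi
E–F: 400.1 nmi
E–G: 198.6 nmi
F–G: 202.2 nmi
Closest pair: B–E at 40.1 nmi.

B and E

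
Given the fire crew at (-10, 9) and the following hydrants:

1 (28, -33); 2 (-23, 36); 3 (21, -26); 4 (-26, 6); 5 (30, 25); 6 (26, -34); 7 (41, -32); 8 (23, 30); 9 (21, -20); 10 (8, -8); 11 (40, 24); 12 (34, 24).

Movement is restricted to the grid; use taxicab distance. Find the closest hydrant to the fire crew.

4

Distances from (-10, 9):
1: |38| + |-42| = 38 + 42 = 80
2: |-13| + |27| = 13 + 27 = 40
3: |31| + |-35| = 31 + 35 = 66
4: |-16| + |-3| = 16 + 3 = 19
5: |40| + |16| = 40 + 16 = 56
6: |36| + |-43| = 36 + 43 = 79
7: |51| + |-41| = 51 + 41 = 92
8: |33| + |21| = 33 + 21 = 54
9: |31| + |-29| = 31 + 29 = 60
10: |18| + |-17| = 18 + 17 = 35
11: |50| + |15| = 50 + 15 = 65
12: |44| + |15| = 44 + 15 = 59
Minimum: 4 at 19.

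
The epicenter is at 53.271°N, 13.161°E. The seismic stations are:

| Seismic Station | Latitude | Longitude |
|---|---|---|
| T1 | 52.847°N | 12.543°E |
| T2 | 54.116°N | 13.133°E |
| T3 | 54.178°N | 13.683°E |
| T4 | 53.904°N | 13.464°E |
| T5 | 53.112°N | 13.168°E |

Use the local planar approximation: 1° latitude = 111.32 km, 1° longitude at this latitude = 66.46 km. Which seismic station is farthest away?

T3

Distances from 53.271°N, 13.161°E:
T1: √((-0.424·111.32)² + (-0.618·66.46)²) = √(2227.80979 + 1686.93218) = 62.568 km
T2: √((0.845·111.32)² + (-0.028·66.46)²) = √(8848.29948 + 3.46287) = 94.084 km
T3: √((0.907·111.32)² + (0.522·66.46)²) = √(10194.38355 + 1203.54319) = 106.761 km
T4: √((0.633·111.32)² + (0.303·66.46)²) = √(4965.39515 + 405.51407) = 73.286 km
T5: √((-0.159·111.32)² + (0.007·66.46)²) = √(313.28575 + 0.21643) = 17.706 km
Maximum: T3 at 106.761 km.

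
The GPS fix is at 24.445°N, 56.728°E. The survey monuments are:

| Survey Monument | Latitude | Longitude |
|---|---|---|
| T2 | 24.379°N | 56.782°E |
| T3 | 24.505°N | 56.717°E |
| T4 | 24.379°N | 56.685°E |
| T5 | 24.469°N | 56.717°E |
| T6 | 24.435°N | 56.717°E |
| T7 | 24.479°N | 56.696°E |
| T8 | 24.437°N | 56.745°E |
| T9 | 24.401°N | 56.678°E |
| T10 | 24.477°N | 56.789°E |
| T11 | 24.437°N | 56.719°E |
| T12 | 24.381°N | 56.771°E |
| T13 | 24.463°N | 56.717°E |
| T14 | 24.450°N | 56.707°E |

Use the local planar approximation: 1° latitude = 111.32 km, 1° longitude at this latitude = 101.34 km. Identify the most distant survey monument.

T2

Distances from 24.445°N, 56.728°E:
T2: √((-0.066·111.32)² + (0.054·101.34)²) = √(53.98017 + 29.94672) = 9.161 km
T3: √((0.060·111.32)² + (-0.011·101.34)²) = √(44.61171 + 1.24265) = 6.772 km
T4: √((-0.066·111.32)² + (-0.043·101.34)²) = √(53.98017 + 18.98885) = 8.542 km
T5: √((0.024·111.32)² + (-0.011·101.34)²) = √(7.13787 + 1.24265) = 2.895 km
T6: √((-0.010·111.32)² + (-0.011·101.34)²) = √(1.23921 + 1.24265) = 1.575 km
T7: √((0.034·111.32)² + (-0.032·101.34)²) = √(14.32532 + 10.51627) = 4.984 km
T8: √((-0.008·111.32)² + (0.017·101.34)²) = √(0.79310 + 2.96797) = 1.939 km
T9: √((-0.044·111.32)² + (-0.050·101.34)²) = √(23.99119 + 25.67449) = 7.047 km
T10: √((0.032·111.32)² + (0.061·101.34)²) = √(12.68955 + 38.21391) = 7.135 km
T11: √((-0.008·111.32)² + (-0.009·101.34)²) = √(0.79310 + 0.83185) = 1.275 km
T12: √((-0.064·111.32)² + (0.043·101.34)²) = √(50.75822 + 18.98885) = 8.351 km
T13: √((0.018·111.32)² + (-0.011·101.34)²) = √(4.01505 + 1.24265) = 2.293 km
T14: √((0.005·111.32)² + (-0.021·101.34)²) = √(0.30980 + 4.52898) = 2.200 km
Maximum: T2 at 9.161 km.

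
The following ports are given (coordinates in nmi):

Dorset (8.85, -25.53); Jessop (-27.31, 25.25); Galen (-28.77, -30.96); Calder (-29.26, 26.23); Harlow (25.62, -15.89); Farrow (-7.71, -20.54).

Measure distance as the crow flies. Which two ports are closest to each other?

Jessop and Calder

Pairwise distances:
Jessop–Calder: 2.18 nmi
Dorset–Farrow: 17.30 nmi
Dorset–Harlow: 19.34 nmi
Galen–Farrow: 23.50 nmi
Harlow–Farrow: 33.65 nmi
Dorset–Galen: 38.01 nmi
Jessop–Farrow: 49.81 nmi
Calder–Farrow: 51.50 nmi
Jessop–Galen: 56.23 nmi
Galen–Harlow: 56.44 nmi
Galen–Calder: 57.19 nmi
Dorset–Jessop: 62.34 nmi
Dorset–Calder: 64.28 nmi
Jessop–Harlow: 67.04 nmi
Calder–Harlow: 69.18 nmi
Closest pair: Jessop–Calder at 2.18 nmi.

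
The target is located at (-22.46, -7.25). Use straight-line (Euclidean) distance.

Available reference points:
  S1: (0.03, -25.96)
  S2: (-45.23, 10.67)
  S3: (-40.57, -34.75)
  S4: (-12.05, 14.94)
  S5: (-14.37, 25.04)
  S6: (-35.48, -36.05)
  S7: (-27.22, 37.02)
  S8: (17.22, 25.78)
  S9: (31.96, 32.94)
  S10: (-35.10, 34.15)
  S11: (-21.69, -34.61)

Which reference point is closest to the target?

Distances from (-22.46, -7.25):
S1: 29.26
S2: 28.98
S3: 32.93
S4: 24.51
S5: 33.29
S6: 31.61
S7: 44.53
S8: 51.63
S9: 67.65
S10: 43.29
S11: 27.37
Minimum: S4 at 24.51.

S4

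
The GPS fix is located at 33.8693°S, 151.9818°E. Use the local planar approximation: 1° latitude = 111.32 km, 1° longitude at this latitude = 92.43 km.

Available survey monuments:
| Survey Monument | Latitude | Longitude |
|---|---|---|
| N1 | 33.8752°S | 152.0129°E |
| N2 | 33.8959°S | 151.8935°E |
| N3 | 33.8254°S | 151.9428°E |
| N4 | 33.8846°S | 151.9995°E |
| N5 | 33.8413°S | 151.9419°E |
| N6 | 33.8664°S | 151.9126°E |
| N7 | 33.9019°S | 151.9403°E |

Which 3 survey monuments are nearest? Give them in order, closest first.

Distances from 33.8693°S, 151.9818°E:
N1: 2.9487 km
N2: 8.6821 km
N3: 6.0726 km
N4: 2.3617 km
N5: 4.8287 km
N6: 6.4043 km
N7: 5.2805 km
Sorted: N4 (2.3617 km) < N1 (2.9487 km) < N5 (4.8287 km) < N7 (5.2805 km) < N3 (6.0726 km) < …

N4, N1, N5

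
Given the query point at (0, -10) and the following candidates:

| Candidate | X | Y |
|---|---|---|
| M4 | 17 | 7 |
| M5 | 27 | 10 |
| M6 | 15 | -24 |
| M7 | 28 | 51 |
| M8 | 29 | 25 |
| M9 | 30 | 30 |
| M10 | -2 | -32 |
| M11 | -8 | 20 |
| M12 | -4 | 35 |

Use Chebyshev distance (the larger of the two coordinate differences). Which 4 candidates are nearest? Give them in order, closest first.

Distances from (0, -10):
M4: max(|17|, |17|) = 17
M5: max(|27|, |20|) = 27
M6: max(|15|, |-14|) = 15
M7: max(|28|, |61|) = 61
M8: max(|29|, |35|) = 35
M9: max(|30|, |40|) = 40
M10: max(|-2|, |-22|) = 22
M11: max(|-8|, |30|) = 30
M12: max(|-4|, |45|) = 45
Sorted: M6 (15) < M4 (17) < M10 (22) < M5 (27) < M11 (30) < M8 (35) < …

M6, M4, M10, M5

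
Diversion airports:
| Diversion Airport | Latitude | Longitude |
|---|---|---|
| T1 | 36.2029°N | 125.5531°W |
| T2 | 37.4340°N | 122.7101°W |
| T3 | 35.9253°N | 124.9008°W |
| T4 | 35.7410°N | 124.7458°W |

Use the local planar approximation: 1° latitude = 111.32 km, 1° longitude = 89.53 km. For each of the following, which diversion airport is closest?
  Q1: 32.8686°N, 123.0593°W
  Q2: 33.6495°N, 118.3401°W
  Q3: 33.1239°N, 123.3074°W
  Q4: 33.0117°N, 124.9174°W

Q1→T4; Q2→T2; Q3→T4; Q4→T4

Q1 at 32.8686°N, 123.0593°W:
  T1: 433.1510 km
  T2: 509.1810 km
  T3: 378.1096 km
  T4: 353.6132 km
  → nearest: T4 (353.6132 km)
Q2 at 33.6495°N, 118.3401°W:
  T1: 705.5683 km
  T2: 574.9428 km
  T3: 639.6850 km
  T4: 618.9610 km
  → nearest: T2 (574.9428 km)
Q3 at 33.1239°N, 123.3074°W:
  T1: 397.3721 km
  T2: 482.7712 km
  T3: 342.9324 km
  T4: 318.5289 km
  → nearest: T4 (318.5289 km)
Q4 at 33.0117°N, 124.9174°W:
  T1: 359.7747 km
  T2: 530.4747 km
  T3: 324.3454 km
  T4: 304.2139 km
  → nearest: T4 (304.2139 km)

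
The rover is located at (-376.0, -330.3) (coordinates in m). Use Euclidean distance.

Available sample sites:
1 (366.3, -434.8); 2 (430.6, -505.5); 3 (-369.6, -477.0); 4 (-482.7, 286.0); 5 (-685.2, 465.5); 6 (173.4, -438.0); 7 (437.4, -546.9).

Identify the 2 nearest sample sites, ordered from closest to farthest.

3, 6

Distances from (-376.0, -330.3):
1: 749.6 m
2: 825.4 m
3: 146.8 m
4: 625.5 m
5: 853.8 m
6: 559.9 m
7: 841.7 m
Sorted: 3 (146.8 m) < 6 (559.9 m) < 4 (625.5 m) < 1 (749.6 m) < …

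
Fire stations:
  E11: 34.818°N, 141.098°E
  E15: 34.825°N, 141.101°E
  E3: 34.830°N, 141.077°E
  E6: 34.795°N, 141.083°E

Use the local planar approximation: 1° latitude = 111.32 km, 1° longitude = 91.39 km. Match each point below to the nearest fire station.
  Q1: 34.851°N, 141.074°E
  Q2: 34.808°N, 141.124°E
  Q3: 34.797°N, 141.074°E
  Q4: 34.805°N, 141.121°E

Q1→E3; Q2→E11; Q3→E6; Q4→E11

Q1 at 34.851°N, 141.074°E:
  E11: 4.279 km
  E15: 3.803 km
  E3: 2.354 km
  E6: 6.288 km
  → nearest: E3 (2.354 km)
Q2 at 34.808°N, 141.124°E:
  E11: 2.624 km
  E15: 2.828 km
  E3: 4.944 km
  E6: 4.017 km
  → nearest: E11 (2.624 km)
Q3 at 34.797°N, 141.074°E:
  E11: 3.206 km
  E15: 3.975 km
  E3: 3.684 km
  E6: 0.852 km
  → nearest: E6 (0.852 km)
Q4 at 34.805°N, 141.121°E:
  E11: 2.552 km
  E15: 2.881 km
  E3: 4.890 km
  E6: 3.647 km
  → nearest: E11 (2.552 km)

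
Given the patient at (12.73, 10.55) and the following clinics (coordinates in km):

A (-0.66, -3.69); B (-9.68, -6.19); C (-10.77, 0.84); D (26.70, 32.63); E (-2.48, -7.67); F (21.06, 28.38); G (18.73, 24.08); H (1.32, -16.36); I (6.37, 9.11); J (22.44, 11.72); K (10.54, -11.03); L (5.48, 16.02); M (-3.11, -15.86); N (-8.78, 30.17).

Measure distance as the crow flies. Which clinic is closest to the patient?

I

Distances from (12.73, 10.55):
A: 19.55 km
B: 27.97 km
C: 25.43 km
D: 26.13 km
E: 23.73 km
F: 19.68 km
G: 14.80 km
H: 29.23 km
I: 6.52 km
J: 9.78 km
K: 21.69 km
L: 9.08 km
M: 30.80 km
N: 29.11 km
Minimum: I at 6.52 km.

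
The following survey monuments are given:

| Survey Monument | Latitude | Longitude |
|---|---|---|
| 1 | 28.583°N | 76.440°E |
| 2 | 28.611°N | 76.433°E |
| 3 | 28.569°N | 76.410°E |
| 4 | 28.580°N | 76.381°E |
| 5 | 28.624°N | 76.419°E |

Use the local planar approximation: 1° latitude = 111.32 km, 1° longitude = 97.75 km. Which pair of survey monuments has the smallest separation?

Pairwise distances:
1–2: √((0.028·111.32)² + (-0.007·97.75)²) = √(9.71544 + 0.46820) = 3.191 km
1–3: √((-0.014·111.32)² + (-0.030·97.75)²) = √(2.42886 + 8.59956) = 3.321 km
1–4: √((-0.003·111.32)² + (-0.059·97.75)²) = √(0.11153 + 33.26117) = 5.777 km
1–5: √((0.041·111.32)² + (-0.021·97.75)²) = √(20.83119 + 4.21378) = 5.004 km
2–3: √((-0.042·111.32)² + (-0.023·97.75)²) = √(21.85974 + 5.05463) = 5.188 km
2–4: √((-0.031·111.32)² + (-0.052·97.75)²) = √(11.90885 + 25.83689) = 6.144 km
2–5: √((0.013·111.32)² + (-0.014·97.75)²) = √(2.09427 + 1.87279) = 1.992 km
3–4: √((0.011·111.32)² + (-0.029·97.75)²) = √(1.49945 + 8.03581) = 3.088 km
3–5: √((0.055·111.32)² + (0.009·97.75)²) = √(37.48623 + 0.77396) = 6.185 km
4–5: √((0.044·111.32)² + (0.038·97.75)²) = √(23.99119 + 13.79751) = 6.147 km
Closest pair: 2–5 at 1.992 km.

2 and 5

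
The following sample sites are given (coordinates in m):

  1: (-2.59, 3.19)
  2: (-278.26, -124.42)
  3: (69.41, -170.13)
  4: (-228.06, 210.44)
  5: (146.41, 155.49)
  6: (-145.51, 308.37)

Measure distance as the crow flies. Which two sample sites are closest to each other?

4 and 6

Pairwise distances:
1–2: 303.77 m
1–3: 187.68 m
1–4: 306.25 m
1–5: 213.06 m
1–6: 336.99 m
2–3: 350.66 m
2–4: 338.60 m
2–5: 508.62 m
2–6: 452.69 m
3–4: 483.03 m
3–5: 334.60 m
3–6: 524.55 m
4–5: 378.48 m
4–6: 128.08 m
5–6: 329.53 m
Closest pair: 4–6 at 128.08 m.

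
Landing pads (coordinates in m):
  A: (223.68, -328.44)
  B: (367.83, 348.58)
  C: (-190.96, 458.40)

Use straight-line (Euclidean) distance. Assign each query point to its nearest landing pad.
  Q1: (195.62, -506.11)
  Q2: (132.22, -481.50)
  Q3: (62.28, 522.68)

Q1→A; Q2→A; Q3→C

Q1 at (195.62, -506.11):
  A: 179.87 m
  B: 871.87 m
  C: 1039.10 m
  → nearest: A (179.87 m)
Q2 at (132.22, -481.50):
  A: 178.30 m
  B: 862.87 m
  C: 993.91 m
  → nearest: A (178.30 m)
Q3 at (62.28, 522.68):
  A: 866.29 m
  B: 351.67 m
  C: 261.27 m
  → nearest: C (261.27 m)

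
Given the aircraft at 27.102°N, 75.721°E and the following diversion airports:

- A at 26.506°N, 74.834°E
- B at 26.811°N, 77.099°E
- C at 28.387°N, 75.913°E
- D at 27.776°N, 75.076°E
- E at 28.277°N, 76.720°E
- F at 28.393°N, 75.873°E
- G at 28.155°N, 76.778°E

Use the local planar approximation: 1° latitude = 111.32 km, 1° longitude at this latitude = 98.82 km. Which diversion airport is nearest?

Distances from 27.102°N, 75.721°E:
A: √((-0.596·111.32)² + (-0.887·98.82)²) = √(4401.88725 + 7683.10801) = 109.932 km
B: √((-0.291·111.32)² + (1.378·98.82)²) = √(1049.37901 + 18543.34738) = 139.974 km
C: √((1.285·111.32)² + (0.192·98.82)²) = √(20462.21533 + 359.99143) = 144.299 km
D: √((0.674·111.32)² + (-0.645·98.82)²) = √(5629.45288 + 4062.64737) = 98.448 km
E: √((1.175·111.32)² + (0.999·98.82)²) = √(17108.90160 + 9745.87138) = 163.874 km
F: √((1.291·111.32)² + (0.152·98.82)²) = √(20653.74829 + 225.61963) = 144.497 km
G: √((1.053·111.32)² + (1.057·98.82)²) = √(13740.51902 + 10910.37489) = 157.006 km
Minimum: D at 98.448 km.

D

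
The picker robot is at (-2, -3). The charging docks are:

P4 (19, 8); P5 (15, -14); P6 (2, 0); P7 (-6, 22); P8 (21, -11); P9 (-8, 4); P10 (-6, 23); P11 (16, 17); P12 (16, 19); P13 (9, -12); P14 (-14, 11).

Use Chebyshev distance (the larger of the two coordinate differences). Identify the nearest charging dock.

P6

Distances from (-2, -3):
P4: max(|21|, |11|) = 21
P5: max(|17|, |-11|) = 17
P6: max(|4|, |3|) = 4
P7: max(|-4|, |25|) = 25
P8: max(|23|, |-8|) = 23
P9: max(|-6|, |7|) = 7
P10: max(|-4|, |26|) = 26
P11: max(|18|, |20|) = 20
P12: max(|18|, |22|) = 22
P13: max(|11|, |-9|) = 11
P14: max(|-12|, |14|) = 14
Minimum: P6 at 4.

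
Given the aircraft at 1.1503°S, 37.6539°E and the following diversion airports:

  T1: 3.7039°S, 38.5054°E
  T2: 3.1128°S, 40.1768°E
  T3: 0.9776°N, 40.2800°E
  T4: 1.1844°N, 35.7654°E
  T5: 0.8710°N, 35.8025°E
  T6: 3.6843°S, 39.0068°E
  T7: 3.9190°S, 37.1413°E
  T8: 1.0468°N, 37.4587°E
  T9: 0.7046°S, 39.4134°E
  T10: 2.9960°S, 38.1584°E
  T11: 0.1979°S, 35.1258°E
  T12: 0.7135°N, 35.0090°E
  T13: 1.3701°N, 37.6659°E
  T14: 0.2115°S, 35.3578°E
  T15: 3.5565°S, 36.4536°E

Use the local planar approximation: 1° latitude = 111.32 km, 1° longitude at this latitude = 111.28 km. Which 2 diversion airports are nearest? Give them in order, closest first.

Distances from 1.1503°S, 37.6539°E:
T1: 299.6433 km
T2: 355.7342 km
T3: 376.1793 km
T4: 334.2325 km
T5: 305.0833 km
T6: 319.7458 km
T7: 313.4458 km
T8: 245.5439 km
T9: 201.9857 km
T10: 212.9952 km
T11: 300.6416 km
T12: 360.1029 km
T13: 280.5741 km
T14: 276.0564 km
T15: 299.3139 km
Sorted: T9 (201.9857 km) < T10 (212.9952 km) < T8 (245.5439 km) < T14 (276.0564 km) < …

T9, T10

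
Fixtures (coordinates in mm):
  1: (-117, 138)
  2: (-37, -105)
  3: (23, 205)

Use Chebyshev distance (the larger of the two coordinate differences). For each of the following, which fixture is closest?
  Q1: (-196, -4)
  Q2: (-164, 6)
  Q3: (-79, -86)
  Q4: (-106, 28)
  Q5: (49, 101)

Q1→1; Q2→2; Q3→2; Q4→1; Q5→3

Q1 at (-196, -4):
  1: max(|79|, |142|) = 142 mm
  2: max(|159|, |-101|) = 159 mm
  3: max(|219|, |209|) = 219 mm
  → nearest: 1 (142 mm)
Q2 at (-164, 6):
  1: max(|47|, |132|) = 132 mm
  2: max(|127|, |-111|) = 127 mm
  3: max(|187|, |199|) = 199 mm
  → nearest: 2 (127 mm)
Q3 at (-79, -86):
  1: max(|-38|, |224|) = 224 mm
  2: max(|42|, |-19|) = 42 mm
  3: max(|102|, |291|) = 291 mm
  → nearest: 2 (42 mm)
Q4 at (-106, 28):
  1: max(|-11|, |110|) = 110 mm
  2: max(|69|, |-133|) = 133 mm
  3: max(|129|, |177|) = 177 mm
  → nearest: 1 (110 mm)
Q5 at (49, 101):
  1: max(|-166|, |37|) = 166 mm
  2: max(|-86|, |-206|) = 206 mm
  3: max(|-26|, |104|) = 104 mm
  → nearest: 3 (104 mm)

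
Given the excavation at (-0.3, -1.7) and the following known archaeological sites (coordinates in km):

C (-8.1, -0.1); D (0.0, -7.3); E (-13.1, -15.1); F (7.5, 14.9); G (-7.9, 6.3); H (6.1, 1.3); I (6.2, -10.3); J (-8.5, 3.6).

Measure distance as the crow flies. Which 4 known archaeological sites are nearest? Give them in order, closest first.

D, H, C, J

Distances from (-0.3, -1.7):
C: 8.0 km
D: 5.6 km
E: 18.5 km
F: 18.3 km
G: 11.0 km
H: 7.1 km
I: 10.8 km
J: 9.8 km
Sorted: D (5.6 km) < H (7.1 km) < C (8.0 km) < J (9.8 km) < I (10.8 km) < G (11.0 km) < …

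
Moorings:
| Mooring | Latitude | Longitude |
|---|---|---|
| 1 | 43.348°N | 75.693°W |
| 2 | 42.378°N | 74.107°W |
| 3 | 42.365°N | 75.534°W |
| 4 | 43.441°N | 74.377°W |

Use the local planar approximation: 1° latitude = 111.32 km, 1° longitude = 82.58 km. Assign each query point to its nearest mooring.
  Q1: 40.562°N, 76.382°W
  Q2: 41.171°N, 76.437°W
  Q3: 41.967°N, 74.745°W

Q1→3; Q2→3; Q3→2

Q1 at 40.562°N, 76.382°W:
  1: √((2.786·111.32)² + (0.689·82.58)²) = √(96185.28131 + 3237.33916) = 315.314 km
  2: √((1.816·111.32)² + (2.275·82.58)²) = √(40867.50117 + 35294.94903) = 275.975 km
  3: √((1.803·111.32)² + (0.848·82.58)²) = √(40284.48804 + 4903.89838) = 212.576 km
  4: √((2.879·111.32)² + (2.005·82.58)²) = √(102714.01957 + 27414.38521) = 360.733 km
  → nearest: 3 (212.576 km)
Q2 at 41.171°N, 76.437°W:
  1: √((2.177·111.32)² + (0.744·82.58)²) = √(58730.43985 + 3774.81462) = 250.011 km
  2: √((1.207·111.32)² + (2.330·82.58)²) = √(18053.48026 + 37022.14685) = 234.682 km
  3: √((1.194·111.32)² + (0.903·82.58)²) = √(17666.68432 + 5560.64612) = 152.405 km
  4: √((2.270·111.32)² + (2.060·82.58)²) = √(63855.47057 + 28939.04518) = 304.622 km
  → nearest: 3 (152.405 km)
Q3 at 41.967°N, 74.745°W:
  1: √((1.381·111.32)² + (-0.948·82.58)²) = √(23633.81069 + 6128.67274) = 172.518 km
  2: √((0.411·111.32)² + (0.638·82.58)²) = √(2093.29309 + 2775.81881) = 69.779 km
  3: √((0.398·111.32)² + (-0.789·82.58)²) = √(1962.96492 + 4245.25482) = 78.792 km
  4: √((1.474·111.32)² + (0.368·82.58)²) = √(26924.11038 + 923.51806) = 166.876 km
  → nearest: 2 (69.779 km)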